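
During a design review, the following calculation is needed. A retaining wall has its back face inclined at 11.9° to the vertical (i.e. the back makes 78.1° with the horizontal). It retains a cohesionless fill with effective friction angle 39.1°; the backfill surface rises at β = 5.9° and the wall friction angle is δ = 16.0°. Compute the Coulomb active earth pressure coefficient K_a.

0.318

K_a = sin²(α+φ) / [sin²α · sin(α−δ) · (1 + √{sin(φ+δ)sin(φ−β) / (sin(α−δ)sin(α+β))})²].
With α = 78.1°, φ = 39.1°, δ = 16.0°, β = 5.9°: K_a = 0.3179.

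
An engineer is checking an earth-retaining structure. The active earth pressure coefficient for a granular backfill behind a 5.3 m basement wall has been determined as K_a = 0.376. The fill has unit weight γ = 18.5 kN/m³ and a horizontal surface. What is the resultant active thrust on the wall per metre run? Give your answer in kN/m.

P = ½ K_a γ H² = 0.5 × 0.376 × 18.5 × 5.3² = 97.70 kN/m.

97.7 kN/m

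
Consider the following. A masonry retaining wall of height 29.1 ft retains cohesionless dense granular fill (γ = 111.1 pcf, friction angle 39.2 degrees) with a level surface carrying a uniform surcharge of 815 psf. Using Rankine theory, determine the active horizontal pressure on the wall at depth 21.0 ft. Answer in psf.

710 psf

K_a = (1 − sin φ)/(1 + sin φ) = 0.2255.
σ_v = γz + q = 111.1 × 21.0 + 815 = 3148 psf.
σ_h = K_a σ_v = 0.2255 × 3148 = 709.8 psf.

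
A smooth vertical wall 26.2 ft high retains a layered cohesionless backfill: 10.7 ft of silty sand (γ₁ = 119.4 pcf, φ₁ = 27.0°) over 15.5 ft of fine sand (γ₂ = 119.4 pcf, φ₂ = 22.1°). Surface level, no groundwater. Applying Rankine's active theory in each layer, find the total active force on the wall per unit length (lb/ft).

K_a1 = tan²(45°−27.0°/2) = 0.3755; K_a2 = tan²(45°−22.1°/2) = 0.4533.
Layer 1: σ at base = K_a1 γ₁ h₁ = 479.8 psf; P₁ = ½×479.8×10.7 = 2567.
Layer 2: σ_v at top = γ₁h₁ = 1278; σ_h top = K_a2×1278 = 579.1; σ_h base = K_a2×(1278+119.4×15.5) = 1418.
P₂ = ½(579.1+1418)×15.5 = 15480. Total P_a = 2567+15480 = 18040 lb/ft.

18000 lb/ft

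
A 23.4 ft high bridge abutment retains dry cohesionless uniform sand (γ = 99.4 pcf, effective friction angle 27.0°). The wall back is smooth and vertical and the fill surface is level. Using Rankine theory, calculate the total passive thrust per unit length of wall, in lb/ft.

K_p = tan²(45° + φ/2) = 2.663.
P_p = ½ K_p γ H² = 0.5 × 2.663 × 99.4 × 23.4² = 72470 lb/ft.

72500 lb/ft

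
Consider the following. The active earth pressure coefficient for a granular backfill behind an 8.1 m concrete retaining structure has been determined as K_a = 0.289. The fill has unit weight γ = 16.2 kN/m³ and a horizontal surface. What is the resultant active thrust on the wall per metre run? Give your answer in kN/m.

P = ½ K_a γ H² = 0.5 × 0.289 × 16.2 × 8.1² = 153.6 kN/m.

154 kN/m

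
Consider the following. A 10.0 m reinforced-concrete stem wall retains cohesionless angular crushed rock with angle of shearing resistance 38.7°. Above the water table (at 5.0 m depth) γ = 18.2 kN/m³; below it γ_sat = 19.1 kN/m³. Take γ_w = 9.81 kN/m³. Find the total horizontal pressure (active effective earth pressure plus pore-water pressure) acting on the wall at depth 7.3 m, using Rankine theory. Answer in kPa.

48.5 kPa

K_a = (1 − sin φ)/(1 + sin φ) = 0.2306.
γ' = 19.1 − 9.81 = 9.290 kN/m³.
Effective vertical stress at 7.3 m: σ'_v = 18.2×5.0 + 9.290×2.30 = 112.4 kPa.
σ'_h = K_a σ'_v = 0.2306 × 112.4 = 25.91 kPa; u = γ_w × 2.30 = 22.56 kPa.
Total σ_h = 25.91 + 22.56 = 48.47 kPa.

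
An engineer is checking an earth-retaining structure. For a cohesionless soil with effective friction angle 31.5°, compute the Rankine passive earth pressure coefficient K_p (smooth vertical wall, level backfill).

K_p = (1 + sin φ)/(1 − sin φ) = tan²(45° + 31.5°/2) = 3.188.

3.19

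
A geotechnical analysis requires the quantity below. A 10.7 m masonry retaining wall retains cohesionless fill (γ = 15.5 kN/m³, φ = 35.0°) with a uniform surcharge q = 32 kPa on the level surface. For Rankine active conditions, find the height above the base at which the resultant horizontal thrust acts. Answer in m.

4.06 m

K_a = 0.2710.
Triangular part P₁ = ½K_aγH² = 240.4 at H/3 = 3.567 m; rectangular part P₂ = K_a q H = 92.79 at H/2 = 5.350 m.
ȳ = (P₁·3.567 + P₂·5.350)/(P₁+P₂) = 4.063 m.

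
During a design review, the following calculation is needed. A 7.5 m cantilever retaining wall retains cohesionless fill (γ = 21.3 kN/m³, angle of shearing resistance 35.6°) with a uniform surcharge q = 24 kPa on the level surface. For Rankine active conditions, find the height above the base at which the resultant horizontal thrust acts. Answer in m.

2.79 m

K_a = 0.2641.
Triangular part P₁ = ½K_aγH² = 158.2 at H/3 = 2.500 m; rectangular part P₂ = K_a q H = 47.54 at H/2 = 3.750 m.
ȳ = (P₁·2.500 + P₂·3.750)/(P₁+P₂) = 2.789 m.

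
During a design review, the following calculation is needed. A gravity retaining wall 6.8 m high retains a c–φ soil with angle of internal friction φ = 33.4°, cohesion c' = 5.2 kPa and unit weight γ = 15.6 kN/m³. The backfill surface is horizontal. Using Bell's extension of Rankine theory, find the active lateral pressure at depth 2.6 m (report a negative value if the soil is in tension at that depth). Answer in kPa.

K_a = (1 − sin φ)/(1 + sin φ) = 0.2899.
σ_a = K_a γ z − 2c√K_a = 0.2899×15.6×2.6 − 2×5.2×0.5384 = 6.159 kPa.

6.16 kPa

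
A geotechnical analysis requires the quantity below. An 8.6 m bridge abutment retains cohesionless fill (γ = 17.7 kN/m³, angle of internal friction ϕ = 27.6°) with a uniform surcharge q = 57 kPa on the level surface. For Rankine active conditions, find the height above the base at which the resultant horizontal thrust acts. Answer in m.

K_a = 0.3668.
Triangular part P₁ = ½K_aγH² = 240.1 at H/3 = 2.867 m; rectangular part P₂ = K_a q H = 179.8 at H/2 = 4.300 m.
ȳ = (P₁·2.867 + P₂·4.300)/(P₁+P₂) = 3.480 m.

3.48 m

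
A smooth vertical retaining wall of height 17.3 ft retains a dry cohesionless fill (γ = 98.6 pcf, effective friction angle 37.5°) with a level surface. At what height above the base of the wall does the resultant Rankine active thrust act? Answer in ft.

5.77 ft

K_a = 0.2432.
The pressure distribution is triangular, so the resultant acts at H/3 above the base = 17.3/3 = 5.767 ft.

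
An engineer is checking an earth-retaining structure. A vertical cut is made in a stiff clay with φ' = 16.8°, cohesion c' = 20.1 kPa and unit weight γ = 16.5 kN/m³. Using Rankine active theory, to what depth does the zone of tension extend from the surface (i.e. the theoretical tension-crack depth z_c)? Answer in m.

3.28 m

K_a = tan²(45° − 16.8°/2) = 0.5516; √K_a = 0.7427.
The active pressure is zero where K_a γ z = 2c√K_a, so z_c = 2c/(γ√K_a) = 2×20.1/(16.5×0.7427) = 3.281 m.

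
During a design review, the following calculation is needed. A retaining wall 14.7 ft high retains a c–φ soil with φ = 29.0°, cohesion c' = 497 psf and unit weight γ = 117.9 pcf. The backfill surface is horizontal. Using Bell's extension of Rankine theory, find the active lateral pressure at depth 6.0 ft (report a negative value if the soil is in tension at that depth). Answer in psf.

-340 psf

K_a = (1 − sin φ)/(1 + sin φ) = 0.3470.
σ_a = K_a γ z − 2c√K_a = 0.3470×117.9×6.0 − 2×497×0.5890 = -340.1 psf.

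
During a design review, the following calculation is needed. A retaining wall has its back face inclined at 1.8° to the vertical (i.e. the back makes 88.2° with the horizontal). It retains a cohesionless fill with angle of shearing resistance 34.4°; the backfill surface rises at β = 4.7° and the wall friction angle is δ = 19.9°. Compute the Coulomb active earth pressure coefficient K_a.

K_a = sin²(α+φ) / [sin²α · sin(α−δ) · (1 + √{sin(φ+δ)sin(φ−β) / (sin(α−δ)sin(α+β))})²].
With α = 88.2°, φ = 34.4°, δ = 19.9°, β = 4.7°: K_a = 0.2780.

0.278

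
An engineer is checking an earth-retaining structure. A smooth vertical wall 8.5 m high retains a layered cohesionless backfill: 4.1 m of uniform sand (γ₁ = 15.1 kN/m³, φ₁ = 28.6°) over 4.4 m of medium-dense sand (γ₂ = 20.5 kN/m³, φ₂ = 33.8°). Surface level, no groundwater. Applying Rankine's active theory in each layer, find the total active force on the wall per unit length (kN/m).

179 kN/m

K_a1 = tan²(45°−28.6°/2) = 0.3525; K_a2 = tan²(45°−33.8°/2) = 0.2851.
Layer 1: σ at base = K_a1 γ₁ h₁ = 21.83 kPa; P₁ = ½×21.83×4.1 = 44.74.
Layer 2: σ_v at top = γ₁h₁ = 61.91; σ_h top = K_a2×61.91 = 17.65; σ_h base = K_a2×(61.91+20.5×4.4) = 43.37.
P₂ = ½(17.65+43.37)×4.4 = 134.2. Total P_a = 44.74+134.2 = 179.0 kN/m.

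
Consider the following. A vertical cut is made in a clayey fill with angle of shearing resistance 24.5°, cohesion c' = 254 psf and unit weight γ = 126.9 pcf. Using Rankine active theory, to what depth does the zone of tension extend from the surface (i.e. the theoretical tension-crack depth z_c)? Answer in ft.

6.22 ft

K_a = tan²(45° − 24.5°/2) = 0.4137; √K_a = 0.6432.
The active pressure is zero where K_a γ z = 2c√K_a, so z_c = 2c/(γ√K_a) = 2×254/(126.9×0.6432) = 6.224 ft.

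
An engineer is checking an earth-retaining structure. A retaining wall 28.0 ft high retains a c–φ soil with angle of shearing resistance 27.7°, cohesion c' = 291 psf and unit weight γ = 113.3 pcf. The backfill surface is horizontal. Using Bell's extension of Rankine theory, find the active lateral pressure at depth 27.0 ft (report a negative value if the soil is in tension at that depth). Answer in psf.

K_a = (1 − sin φ)/(1 + sin φ) = 0.3653.
σ_a = K_a γ z − 2c√K_a = 0.3653×113.3×27.0 − 2×291×0.6044 = 765.8 psf.

766 psf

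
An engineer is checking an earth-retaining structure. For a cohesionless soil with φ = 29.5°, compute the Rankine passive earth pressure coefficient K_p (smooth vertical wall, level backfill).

2.94

K_p = (1 + sin φ)/(1 − sin φ) = tan²(45° + 29.5°/2) = 2.940.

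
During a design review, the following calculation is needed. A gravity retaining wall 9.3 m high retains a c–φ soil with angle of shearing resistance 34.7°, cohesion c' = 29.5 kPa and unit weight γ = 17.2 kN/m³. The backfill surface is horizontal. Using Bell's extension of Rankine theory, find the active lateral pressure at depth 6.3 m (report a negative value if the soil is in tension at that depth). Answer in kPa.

-1.17 kPa

K_a = (1 − sin φ)/(1 + sin φ) = 0.2745.
σ_a = K_a γ z − 2c√K_a = 0.2745×17.2×6.3 − 2×29.5×0.5239 = -1.168 kPa.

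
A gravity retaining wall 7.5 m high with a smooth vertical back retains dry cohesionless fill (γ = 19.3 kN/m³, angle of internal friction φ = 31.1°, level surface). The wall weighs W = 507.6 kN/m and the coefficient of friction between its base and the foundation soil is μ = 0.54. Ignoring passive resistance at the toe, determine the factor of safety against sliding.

1.58

K_a = tan²(45° − 31.1°/2) = 0.3188.
P_a = ½K_aγH² = 0.5×0.3188×19.3×7.5² = 173.0 kN/m, acting at H/3 = 2.500 m above the base.
FS_sliding = μW / P_a = 0.54×507.6 / 173.0 = 1.584.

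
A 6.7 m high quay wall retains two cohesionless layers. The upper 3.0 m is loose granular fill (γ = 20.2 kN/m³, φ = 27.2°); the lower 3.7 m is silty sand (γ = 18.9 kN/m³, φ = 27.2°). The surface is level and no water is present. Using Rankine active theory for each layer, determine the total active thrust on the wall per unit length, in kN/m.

K_a1 = tan²(45°−27.2°/2) = 0.3726; K_a2 = tan²(45°−27.2°/2) = 0.3726.
Layer 1: σ at base = K_a1 γ₁ h₁ = 22.58 kPa; P₁ = ½×22.58×3.0 = 33.87.
Layer 2: σ_v at top = γ₁h₁ = 60.60; σ_h top = K_a2×60.60 = 22.58; σ_h base = K_a2×(60.60+18.9×3.7) = 48.63.
P₂ = ½(22.58+48.63)×3.7 = 131.7. Total P_a = 33.87+131.7 = 165.6 kN/m.

166 kN/m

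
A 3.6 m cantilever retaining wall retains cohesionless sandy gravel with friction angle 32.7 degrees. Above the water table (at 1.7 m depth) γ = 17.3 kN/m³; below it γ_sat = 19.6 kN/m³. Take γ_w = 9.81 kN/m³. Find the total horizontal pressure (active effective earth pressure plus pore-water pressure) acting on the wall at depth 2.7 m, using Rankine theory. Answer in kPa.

21.5 kPa

K_a = (1 − sin φ)/(1 + sin φ) = 0.2985.
γ' = 19.6 − 9.81 = 9.790 kN/m³.
Effective vertical stress at 2.7 m: σ'_v = 17.3×1.7 + 9.790×1.00 = 39.20 kPa.
σ'_h = K_a σ'_v = 0.2985 × 39.20 = 11.70 kPa; u = γ_w × 1.00 = 9.810 kPa.
Total σ_h = 11.70 + 9.810 = 21.51 kPa.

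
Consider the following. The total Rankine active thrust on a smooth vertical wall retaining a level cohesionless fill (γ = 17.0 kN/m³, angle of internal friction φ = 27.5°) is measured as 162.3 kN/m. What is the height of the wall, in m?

7.20 m

K_a = 0.3682. P_a = ½ K_a γ H² ⇒ H = √(2P_a/(K_a γ)).
H = √(2×162.3/(0.3682×17.0)) = 7.201 m.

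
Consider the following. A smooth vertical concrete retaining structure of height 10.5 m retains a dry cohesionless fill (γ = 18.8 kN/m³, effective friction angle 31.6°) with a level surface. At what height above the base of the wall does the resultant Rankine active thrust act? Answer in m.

3.50 m

K_a = 0.3123.
The pressure distribution is triangular, so the resultant acts at H/3 above the base = 10.5/3 = 3.500 m.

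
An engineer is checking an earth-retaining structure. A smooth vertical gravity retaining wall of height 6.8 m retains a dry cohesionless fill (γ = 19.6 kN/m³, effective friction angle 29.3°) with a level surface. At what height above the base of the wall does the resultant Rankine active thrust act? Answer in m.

K_a = 0.3428.
The pressure distribution is triangular, so the resultant acts at H/3 above the base = 6.8/3 = 2.267 m.

2.27 m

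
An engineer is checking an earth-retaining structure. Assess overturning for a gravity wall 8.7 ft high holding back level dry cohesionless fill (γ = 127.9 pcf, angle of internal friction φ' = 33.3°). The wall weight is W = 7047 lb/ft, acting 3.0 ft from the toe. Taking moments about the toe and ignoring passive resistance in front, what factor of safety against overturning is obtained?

5.17

K_a = tan²(45° − 33.3°/2) = 0.2911.
P_a = ½K_aγH² = 0.5×0.2911×127.9×8.7² = 1409 lb/ft, acting at H/3 = 2.900 ft above the base.
Overturning moment M_o = P_a × H/3 = 1409 × 2.900 = 4087.
Resisting moment M_r = W × 3.0 = 7047 × 3.0 = 21140.
FS_overturning = M_r/M_o = 21140/4087 = 5.173.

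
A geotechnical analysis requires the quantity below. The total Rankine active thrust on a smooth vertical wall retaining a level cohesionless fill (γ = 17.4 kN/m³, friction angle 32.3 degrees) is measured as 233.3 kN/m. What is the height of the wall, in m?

9.40 m

K_a = 0.3035. P_a = ½ K_a γ H² ⇒ H = √(2P_a/(K_a γ)).
H = √(2×233.3/(0.3035×17.4)) = 9.400 m.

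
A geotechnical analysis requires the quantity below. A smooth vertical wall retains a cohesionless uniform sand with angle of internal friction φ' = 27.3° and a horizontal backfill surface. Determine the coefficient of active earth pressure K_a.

0.371

K_a = (1 − sin φ)/(1 + sin φ) = (1 − sin 27.3°)/(1 + sin 27.3°) = 0.3711.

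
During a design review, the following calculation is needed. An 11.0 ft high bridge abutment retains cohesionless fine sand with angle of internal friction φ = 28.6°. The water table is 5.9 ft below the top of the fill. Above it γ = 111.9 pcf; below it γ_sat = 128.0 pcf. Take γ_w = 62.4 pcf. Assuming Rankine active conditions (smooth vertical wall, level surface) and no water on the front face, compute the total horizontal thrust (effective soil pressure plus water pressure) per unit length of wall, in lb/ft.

2990 lb/ft

K_a = tan²(45° − φ/2) = 0.3525.
γ' = 128.0 − 62.4 = 65.60 pcf. Depth below WT = 5.1 ft.
σ'_h at WT = K_a γ d_w = 232.8 psf; at base = 232.8 + K_a γ' × 5.1 = 350.7 psf.
P₁ (0–5.9 ft) = ½×232.8×5.9 = 686.6. P₂ (5.9–11.0 ft) = ½(232.8+350.7)×5.1 = 1488.
P_w = ½ γ_w h₂² = 0.5×62.4×5.1² = 811.5. Total = 686.6+1488+811.5 = 2986 lb/ft.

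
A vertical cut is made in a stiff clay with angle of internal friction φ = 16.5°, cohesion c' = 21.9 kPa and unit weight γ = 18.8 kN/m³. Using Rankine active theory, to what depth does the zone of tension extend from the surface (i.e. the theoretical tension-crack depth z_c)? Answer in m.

K_a = tan²(45° − 16.5°/2) = 0.5576; √K_a = 0.7467.
The active pressure is zero where K_a γ z = 2c√K_a, so z_c = 2c/(γ√K_a) = 2×21.9/(18.8×0.7467) = 3.120 m.

3.12 m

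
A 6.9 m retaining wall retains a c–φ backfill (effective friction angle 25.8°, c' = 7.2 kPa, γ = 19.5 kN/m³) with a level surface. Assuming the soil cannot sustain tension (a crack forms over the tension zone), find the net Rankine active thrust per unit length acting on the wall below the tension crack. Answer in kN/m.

126 kN/m

K_a = 0.3935; √K_a = 0.6273.
Tension-crack depth z_c = 2c/(γ√K_a) = 2×7.2/(19.5×0.6273) = 1.177 m.
σ_a at base = K_a γ H − 2c√K_a = 0.3935×19.5×6.9 − 2×7.2×0.6273 = 43.91 kPa.
P_a = ½ × 43.91 × (H − z_c) = 0.5×43.91×5.723 = 125.7 kN/m.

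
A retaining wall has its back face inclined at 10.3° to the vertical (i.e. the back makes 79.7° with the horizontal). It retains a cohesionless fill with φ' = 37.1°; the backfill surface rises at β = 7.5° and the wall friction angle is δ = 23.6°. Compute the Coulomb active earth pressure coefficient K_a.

0.335

K_a = sin²(α+φ) / [sin²α · sin(α−δ) · (1 + √{sin(φ+δ)sin(φ−β) / (sin(α−δ)sin(α+β))})²].
With α = 79.7°, φ = 37.1°, δ = 23.6°, β = 7.5°: K_a = 0.3349.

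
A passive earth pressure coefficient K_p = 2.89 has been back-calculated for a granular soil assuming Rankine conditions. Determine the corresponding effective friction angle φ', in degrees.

29.1°

K_p = (1+sin φ)/(1−sin φ) ⇒ sin φ = (K_p − 1)/(K_p + 1) = 0.4859.
φ = arcsin(0.4859) = 29.07°.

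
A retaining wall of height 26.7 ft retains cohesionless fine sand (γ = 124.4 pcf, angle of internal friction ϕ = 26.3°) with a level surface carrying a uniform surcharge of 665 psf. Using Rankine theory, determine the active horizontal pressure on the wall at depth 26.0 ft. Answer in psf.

1500 psf

K_a = (1 − sin φ)/(1 + sin φ) = 0.3859.
σ_v = γz + q = 124.4 × 26.0 + 665 = 3899 psf.
σ_h = K_a σ_v = 0.3859 × 3899 = 1505 psf.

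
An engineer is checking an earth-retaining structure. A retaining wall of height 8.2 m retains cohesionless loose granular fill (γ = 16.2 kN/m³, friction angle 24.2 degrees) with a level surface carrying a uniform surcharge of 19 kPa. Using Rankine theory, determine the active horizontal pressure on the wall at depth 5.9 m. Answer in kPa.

48.0 kPa

K_a = (1 − sin φ)/(1 + sin φ) = 0.4185.
σ_v = γz + q = 16.2 × 5.9 + 19 = 114.6 kPa.
σ_h = K_a σ_v = 0.4185 × 114.6 = 47.95 kPa.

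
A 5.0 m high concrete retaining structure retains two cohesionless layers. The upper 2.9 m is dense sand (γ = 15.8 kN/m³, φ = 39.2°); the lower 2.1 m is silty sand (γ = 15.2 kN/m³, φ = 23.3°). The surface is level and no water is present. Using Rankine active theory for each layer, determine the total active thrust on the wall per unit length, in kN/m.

71.2 kN/m

K_a1 = tan²(45°−39.2°/2) = 0.2255; K_a2 = tan²(45°−23.3°/2) = 0.4331.
Layer 1: σ at base = K_a1 γ₁ h₁ = 10.33 kPa; P₁ = ½×10.33×2.9 = 14.98.
Layer 2: σ_v at top = γ₁h₁ = 45.82; σ_h top = K_a2×45.82 = 19.85; σ_h base = K_a2×(45.82+15.2×2.1) = 33.67.
P₂ = ½(19.85+33.67)×2.1 = 56.19. Total P_a = 14.98+56.19 = 71.17 kN/m.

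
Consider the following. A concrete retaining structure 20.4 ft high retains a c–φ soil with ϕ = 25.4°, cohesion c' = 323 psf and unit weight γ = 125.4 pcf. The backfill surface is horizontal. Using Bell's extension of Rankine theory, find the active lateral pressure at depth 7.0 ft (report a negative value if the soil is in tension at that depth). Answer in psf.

K_a = (1 − sin φ)/(1 + sin φ) = 0.3996.
σ_a = K_a γ z − 2c√K_a = 0.3996×125.4×7.0 − 2×323×0.6322 = -57.58 psf.

-57.6 psf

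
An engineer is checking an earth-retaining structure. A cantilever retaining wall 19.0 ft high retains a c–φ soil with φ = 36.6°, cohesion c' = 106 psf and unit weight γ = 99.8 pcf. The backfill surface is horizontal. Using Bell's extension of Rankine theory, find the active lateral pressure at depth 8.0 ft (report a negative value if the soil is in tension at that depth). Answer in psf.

95.3 psf

K_a = (1 − sin φ)/(1 + sin φ) = 0.2530.
σ_a = K_a γ z − 2c√K_a = 0.2530×99.8×8.0 − 2×106×0.5029 = 95.34 psf.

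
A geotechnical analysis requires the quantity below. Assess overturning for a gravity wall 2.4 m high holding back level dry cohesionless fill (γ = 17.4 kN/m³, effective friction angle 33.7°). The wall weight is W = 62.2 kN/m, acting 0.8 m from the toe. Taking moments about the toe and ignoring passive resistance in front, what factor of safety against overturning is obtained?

K_a = tan²(45° − 33.7°/2) = 0.2863.
P_a = ½K_aγH² = 0.5×0.2863×17.4×2.4² = 14.35 kN/m, acting at H/3 = 0.8000 m above the base.
Overturning moment M_o = P_a × H/3 = 14.35 × 0.8000 = 11.48.
Resisting moment M_r = W × 0.8 = 62.2 × 0.8 = 49.76.
FS_overturning = M_r/M_o = 49.76/11.48 = 4.335.

4.34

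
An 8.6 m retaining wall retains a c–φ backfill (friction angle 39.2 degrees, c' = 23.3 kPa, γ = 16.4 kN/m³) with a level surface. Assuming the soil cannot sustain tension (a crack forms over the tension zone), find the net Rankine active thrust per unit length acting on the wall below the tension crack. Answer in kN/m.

12.7 kN/m

K_a = 0.2255; √K_a = 0.4748.
Tension-crack depth z_c = 2c/(γ√K_a) = 2×23.3/(16.4×0.4748) = 5.984 m.
σ_a at base = K_a γ H − 2c√K_a = 0.2255×16.4×8.6 − 2×23.3×0.4748 = 9.673 kPa.
P_a = ½ × 9.673 × (H − z_c) = 0.5×9.673×2.616 = 12.65 kN/m.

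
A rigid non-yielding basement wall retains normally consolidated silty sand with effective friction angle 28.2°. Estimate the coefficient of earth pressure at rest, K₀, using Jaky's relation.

0.527

K₀ = 1 − sin φ' = 1 − sin 28.2° = 0.5274.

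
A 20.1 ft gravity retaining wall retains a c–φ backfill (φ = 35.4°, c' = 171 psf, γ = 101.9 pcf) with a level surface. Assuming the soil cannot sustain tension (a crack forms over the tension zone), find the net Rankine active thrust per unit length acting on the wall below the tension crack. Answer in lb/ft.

K_a = 0.2664; √K_a = 0.5161.
Tension-crack depth z_c = 2c/(γ√K_a) = 2×171/(101.9×0.5161) = 6.503 ft.
σ_a at base = K_a γ H − 2c√K_a = 0.2664×101.9×20.1 − 2×171×0.5161 = 369.1 psf.
P_a = ½ × 369.1 × (H − z_c) = 0.5×369.1×13.60 = 2510 lb/ft.

2510 lb/ft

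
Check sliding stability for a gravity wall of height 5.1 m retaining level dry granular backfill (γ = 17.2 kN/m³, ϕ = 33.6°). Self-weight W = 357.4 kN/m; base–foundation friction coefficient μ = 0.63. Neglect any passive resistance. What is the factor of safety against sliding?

3.50

K_a = tan²(45° − 33.6°/2) = 0.2875.
P_a = ½K_aγH² = 0.5×0.2875×17.2×5.1² = 64.31 kN/m, acting at H/3 = 1.700 m above the base.
FS_sliding = μW / P_a = 0.63×357.4 / 64.31 = 3.501.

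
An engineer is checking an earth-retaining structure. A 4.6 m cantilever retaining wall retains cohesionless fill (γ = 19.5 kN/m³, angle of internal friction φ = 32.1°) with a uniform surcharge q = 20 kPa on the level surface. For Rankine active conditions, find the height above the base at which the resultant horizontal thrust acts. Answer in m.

1.77 m

K_a = 0.3060.
Triangular part P₁ = ½K_aγH² = 63.13 at H/3 = 1.533 m; rectangular part P₂ = K_a q H = 28.15 at H/2 = 2.300 m.
ȳ = (P₁·1.533 + P₂·2.300)/(P₁+P₂) = 1.770 m.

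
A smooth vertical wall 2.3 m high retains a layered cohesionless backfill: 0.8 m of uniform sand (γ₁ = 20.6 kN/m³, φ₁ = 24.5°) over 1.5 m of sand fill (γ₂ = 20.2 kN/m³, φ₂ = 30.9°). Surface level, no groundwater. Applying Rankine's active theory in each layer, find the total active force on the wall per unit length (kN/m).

18.0 kN/m

K_a1 = tan²(45°−24.5°/2) = 0.4137; K_a2 = tan²(45°−30.9°/2) = 0.3214.
Layer 1: σ at base = K_a1 γ₁ h₁ = 6.818 kPa; P₁ = ½×6.818×0.8 = 2.727.
Layer 2: σ_v at top = γ₁h₁ = 16.48; σ_h top = K_a2×16.48 = 5.297; σ_h base = K_a2×(16.48+20.2×1.5) = 15.04.
P₂ = ½(5.297+15.04)×1.5 = 15.25. Total P_a = 2.727+15.25 = 17.98 kN/m.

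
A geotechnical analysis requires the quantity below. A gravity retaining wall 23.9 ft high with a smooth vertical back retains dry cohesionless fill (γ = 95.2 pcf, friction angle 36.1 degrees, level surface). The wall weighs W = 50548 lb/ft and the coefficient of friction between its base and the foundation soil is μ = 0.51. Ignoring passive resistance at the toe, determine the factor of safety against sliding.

3.67

K_a = tan²(45° − 36.1°/2) = 0.2585.
P_a = ½K_aγH² = 0.5×0.2585×95.2×23.9² = 7028 lb/ft, acting at H/3 = 7.967 ft above the base.
FS_sliding = μW / P_a = 0.51×50548 / 7028 = 3.668.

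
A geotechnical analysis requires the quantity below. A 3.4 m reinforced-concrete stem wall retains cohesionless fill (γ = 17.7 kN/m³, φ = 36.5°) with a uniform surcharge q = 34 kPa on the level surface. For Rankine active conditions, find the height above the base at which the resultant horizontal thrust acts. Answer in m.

K_a = 0.2541.
Triangular part P₁ = ½K_aγH² = 25.99 at H/3 = 1.133 m; rectangular part P₂ = K_a q H = 29.37 at H/2 = 1.700 m.
ȳ = (P₁·1.133 + P₂·1.700)/(P₁+P₂) = 1.434 m.

1.43 m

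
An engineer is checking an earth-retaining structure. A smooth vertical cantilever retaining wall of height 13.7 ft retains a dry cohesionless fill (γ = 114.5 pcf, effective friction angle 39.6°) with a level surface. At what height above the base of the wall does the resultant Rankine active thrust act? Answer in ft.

4.57 ft

K_a = 0.2214.
The pressure distribution is triangular, so the resultant acts at H/3 above the base = 13.7/3 = 4.567 ft.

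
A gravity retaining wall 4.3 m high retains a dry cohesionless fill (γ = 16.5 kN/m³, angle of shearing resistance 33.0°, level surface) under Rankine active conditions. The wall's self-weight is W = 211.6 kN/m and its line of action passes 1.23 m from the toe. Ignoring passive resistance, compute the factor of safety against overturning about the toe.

K_a = tan²(45° − 33.0°/2) = 0.2948.
P_a = ½K_aγH² = 0.5×0.2948×16.5×4.3² = 44.97 kN/m, acting at H/3 = 1.433 m above the base.
Overturning moment M_o = P_a × H/3 = 44.97 × 1.433 = 64.46.
Resisting moment M_r = W × 1.23 = 211.6 × 1.23 = 260.3.
FS_overturning = M_r/M_o = 260.3/64.46 = 4.038.

4.04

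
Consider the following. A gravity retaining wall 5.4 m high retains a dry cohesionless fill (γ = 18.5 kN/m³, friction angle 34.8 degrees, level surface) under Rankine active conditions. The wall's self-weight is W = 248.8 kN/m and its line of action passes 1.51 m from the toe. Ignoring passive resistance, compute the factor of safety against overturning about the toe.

2.83

K_a = tan²(45° − 34.8°/2) = 0.2733.
P_a = ½K_aγH² = 0.5×0.2733×18.5×5.4² = 73.72 kN/m, acting at H/3 = 1.800 m above the base.
Overturning moment M_o = P_a × H/3 = 73.72 × 1.800 = 132.7.
Resisting moment M_r = W × 1.51 = 248.8 × 1.51 = 375.7.
FS_overturning = M_r/M_o = 375.7/132.7 = 2.831.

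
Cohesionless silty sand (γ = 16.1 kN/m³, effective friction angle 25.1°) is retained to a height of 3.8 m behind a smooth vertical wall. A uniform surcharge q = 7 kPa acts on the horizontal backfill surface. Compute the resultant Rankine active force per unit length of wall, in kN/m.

57.8 kN/m

K_a = tan²(45° − φ/2) = 0.4043.
Soil triangle: ½ K_a γ H² = 0.5×0.4043×16.1×3.8² = 47.00 kN/m.
Surcharge rectangle: K_a q H = 0.4043×7×3.8 = 10.75 kN/m.
Total = 47.00 + 10.75 = 57.75 kN/m.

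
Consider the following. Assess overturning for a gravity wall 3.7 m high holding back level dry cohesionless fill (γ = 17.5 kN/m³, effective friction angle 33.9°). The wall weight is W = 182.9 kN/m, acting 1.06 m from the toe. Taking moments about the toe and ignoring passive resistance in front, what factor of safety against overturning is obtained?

4.62

K_a = tan²(45° − 33.9°/2) = 0.2839.
P_a = ½K_aγH² = 0.5×0.2839×17.5×3.7² = 34.01 kN/m, acting at H/3 = 1.233 m above the base.
Overturning moment M_o = P_a × H/3 = 34.01 × 1.233 = 41.94.
Resisting moment M_r = W × 1.06 = 182.9 × 1.06 = 193.9.
FS_overturning = M_r/M_o = 193.9/41.94 = 4.622.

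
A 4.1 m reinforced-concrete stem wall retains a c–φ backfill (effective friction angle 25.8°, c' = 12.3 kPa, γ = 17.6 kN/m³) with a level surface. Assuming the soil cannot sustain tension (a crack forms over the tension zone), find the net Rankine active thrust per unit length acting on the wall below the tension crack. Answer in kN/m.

K_a = 0.3935; √K_a = 0.6273.
Tension-crack depth z_c = 2c/(γ√K_a) = 2×12.3/(17.6×0.6273) = 2.228 m.
σ_a at base = K_a γ H − 2c√K_a = 0.3935×17.6×4.1 − 2×12.3×0.6273 = 12.96 kPa.
P_a = ½ × 12.96 × (H − z_c) = 0.5×12.96×1.872 = 12.13 kN/m.

12.1 kN/m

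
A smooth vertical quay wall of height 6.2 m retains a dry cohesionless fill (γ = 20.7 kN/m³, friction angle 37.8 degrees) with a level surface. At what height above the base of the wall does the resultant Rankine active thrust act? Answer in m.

2.07 m

K_a = 0.2400.
The pressure distribution is triangular, so the resultant acts at H/3 above the base = 6.2/3 = 2.067 m.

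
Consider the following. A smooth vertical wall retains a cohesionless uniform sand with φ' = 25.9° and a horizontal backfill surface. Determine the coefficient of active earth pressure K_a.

K_a = tan²(45° − φ/2) = tan²(32.05°) = 0.3920.

0.392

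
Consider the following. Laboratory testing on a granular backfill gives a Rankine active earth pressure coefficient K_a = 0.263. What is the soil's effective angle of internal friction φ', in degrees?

35.7°

K_a = tan²(45° − φ/2) ⇒ 45° − φ/2 = arctan(√0.263) = 27.15°.
φ = 2(45° − 27.15°) = 35.70°.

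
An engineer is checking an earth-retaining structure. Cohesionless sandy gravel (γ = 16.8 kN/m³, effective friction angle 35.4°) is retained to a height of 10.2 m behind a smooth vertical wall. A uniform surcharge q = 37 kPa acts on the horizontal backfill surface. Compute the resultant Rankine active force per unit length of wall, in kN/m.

K_a = tan²(45° − φ/2) = 0.2664.
Soil triangle: ½ K_a γ H² = 0.5×0.2664×16.8×10.2² = 232.8 kN/m.
Surcharge rectangle: K_a q H = 0.2664×37×10.2 = 100.5 kN/m.
Total = 232.8 + 100.5 = 333.4 kN/m.

333 kN/m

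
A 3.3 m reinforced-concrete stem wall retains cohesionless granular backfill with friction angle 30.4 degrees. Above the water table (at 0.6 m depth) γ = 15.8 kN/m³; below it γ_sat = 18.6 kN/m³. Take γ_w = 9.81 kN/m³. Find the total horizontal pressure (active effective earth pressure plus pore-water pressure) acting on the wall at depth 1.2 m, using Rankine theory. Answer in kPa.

10.7 kPa

K_a = (1 − sin φ)/(1 + sin φ) = 0.3280.
γ' = 18.6 − 9.81 = 8.790 kN/m³.
Effective vertical stress at 1.2 m: σ'_v = 15.8×0.6 + 8.790×0.600 = 14.75 kPa.
σ'_h = K_a σ'_v = 0.3280 × 14.75 = 4.839 kPa; u = γ_w × 0.600 = 5.886 kPa.
Total σ_h = 4.839 + 5.886 = 10.73 kPa.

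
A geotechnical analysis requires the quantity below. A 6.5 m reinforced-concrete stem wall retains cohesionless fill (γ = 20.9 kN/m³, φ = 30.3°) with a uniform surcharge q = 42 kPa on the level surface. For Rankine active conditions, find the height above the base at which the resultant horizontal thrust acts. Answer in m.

2.58 m

K_a = 0.3293.
Triangular part P₁ = ½K_aγH² = 145.4 at H/3 = 2.167 m; rectangular part P₂ = K_a q H = 89.90 at H/2 = 3.250 m.
ȳ = (P₁·2.167 + P₂·3.250)/(P₁+P₂) = 2.581 m.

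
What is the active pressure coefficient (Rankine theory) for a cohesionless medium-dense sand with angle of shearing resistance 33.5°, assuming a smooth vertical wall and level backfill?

K_a = tan²(45° − φ/2) = tan²(28.25°) = 0.2887.

0.289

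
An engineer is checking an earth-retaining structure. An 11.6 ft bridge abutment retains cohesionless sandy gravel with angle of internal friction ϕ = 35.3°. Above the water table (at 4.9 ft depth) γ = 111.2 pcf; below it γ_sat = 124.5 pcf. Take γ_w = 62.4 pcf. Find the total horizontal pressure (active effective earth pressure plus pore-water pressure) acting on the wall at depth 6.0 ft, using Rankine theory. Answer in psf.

233 psf

K_a = (1 − sin φ)/(1 + sin φ) = 0.2675.
γ' = 124.5 − 62.4 = 62.10 pcf.
Effective vertical stress at 6.0 ft: σ'_v = 111.2×4.9 + 62.10×1.10 = 613.2 psf.
σ'_h = K_a σ'_v = 0.2675 × 613.2 = 164.1 psf; u = γ_w × 1.10 = 68.64 psf.
Total σ_h = 164.1 + 68.64 = 232.7 psf.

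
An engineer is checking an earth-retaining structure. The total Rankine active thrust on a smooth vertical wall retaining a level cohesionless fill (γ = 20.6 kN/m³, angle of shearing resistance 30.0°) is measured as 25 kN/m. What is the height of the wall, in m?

K_a = 0.3333. P_a = ½ K_a γ H² ⇒ H = √(2P_a/(K_a γ)).
H = √(2×25/(0.3333×20.6)) = 2.698 m.

2.70 m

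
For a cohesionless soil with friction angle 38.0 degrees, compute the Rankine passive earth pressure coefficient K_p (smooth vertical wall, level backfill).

K_p = (1 + sin φ)/(1 − sin φ) = tan²(45° + 38.0°/2) = 4.204.

4.20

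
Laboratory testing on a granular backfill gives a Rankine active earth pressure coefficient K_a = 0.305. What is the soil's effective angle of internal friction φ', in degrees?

32.2°

K_a = tan²(45° − φ/2) ⇒ 45° − φ/2 = arctan(√0.305) = 28.91°.
φ = 2(45° − 28.91°) = 32.18°.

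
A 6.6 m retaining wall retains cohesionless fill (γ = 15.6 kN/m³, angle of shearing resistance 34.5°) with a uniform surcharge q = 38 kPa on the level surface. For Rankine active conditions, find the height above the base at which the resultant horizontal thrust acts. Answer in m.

K_a = 0.2768.
Triangular part P₁ = ½K_aγH² = 94.05 at H/3 = 2.200 m; rectangular part P₂ = K_a q H = 69.42 at H/2 = 3.300 m.
ȳ = (P₁·2.200 + P₂·3.300)/(P₁+P₂) = 2.667 m.

2.67 m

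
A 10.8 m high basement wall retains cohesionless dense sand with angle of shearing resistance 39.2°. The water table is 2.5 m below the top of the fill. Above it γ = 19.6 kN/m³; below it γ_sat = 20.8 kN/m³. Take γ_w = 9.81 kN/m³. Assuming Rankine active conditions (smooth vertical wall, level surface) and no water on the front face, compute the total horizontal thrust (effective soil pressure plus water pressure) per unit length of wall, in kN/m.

529 kN/m

K_a = tan²(45° − φ/2) = 0.2255.
γ' = 20.8 − 9.81 = 10.99 kN/m³. Depth below WT = 8.3 m.
σ'_h at WT = K_a γ d_w = 11.05 kPa; at base = 11.05 + K_a γ' × 8.3 = 31.61 kPa.
P₁ (0–2.5 m) = ½×11.05×2.5 = 13.81. P₂ (2.5–10.8 m) = ½(11.05+31.61)×8.3 = 177.0.
P_w = ½ γ_w h₂² = 0.5×9.81×8.3² = 337.9. Total = 13.81+177.0+337.9 = 528.8 kN/m.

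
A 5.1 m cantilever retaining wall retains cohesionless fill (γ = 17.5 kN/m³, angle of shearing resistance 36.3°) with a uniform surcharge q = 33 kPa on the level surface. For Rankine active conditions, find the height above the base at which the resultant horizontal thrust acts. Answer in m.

2.06 m

K_a = 0.2563.
Triangular part P₁ = ½K_aγH² = 58.32 at H/3 = 1.700 m; rectangular part P₂ = K_a q H = 43.13 at H/2 = 2.550 m.
ȳ = (P₁·1.700 + P₂·2.550)/(P₁+P₂) = 2.061 m.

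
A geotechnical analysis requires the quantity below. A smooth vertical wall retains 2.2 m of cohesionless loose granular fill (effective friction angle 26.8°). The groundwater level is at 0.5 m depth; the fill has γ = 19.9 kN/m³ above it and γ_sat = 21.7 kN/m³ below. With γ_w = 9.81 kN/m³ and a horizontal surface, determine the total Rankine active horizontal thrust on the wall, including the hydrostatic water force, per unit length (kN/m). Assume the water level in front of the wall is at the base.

K_a = tan²(45° − φ/2) = 0.3785.
γ' = 21.7 − 9.81 = 11.89 kN/m³. Depth below WT = 1.7 m.
σ'_h at WT = K_a γ d_w = 3.766 kPa; at base = 3.766 + K_a γ' × 1.7 = 11.42 kPa.
P₁ (0–0.5 m) = ½×3.766×0.5 = 0.9415. P₂ (0.5–2.2 m) = ½(3.766+11.42)×1.7 = 12.90.
P_w = ½ γ_w h₂² = 0.5×9.81×1.7² = 14.18. Total = 0.9415+12.90+14.18 = 28.02 kN/m.

28.0 kN/m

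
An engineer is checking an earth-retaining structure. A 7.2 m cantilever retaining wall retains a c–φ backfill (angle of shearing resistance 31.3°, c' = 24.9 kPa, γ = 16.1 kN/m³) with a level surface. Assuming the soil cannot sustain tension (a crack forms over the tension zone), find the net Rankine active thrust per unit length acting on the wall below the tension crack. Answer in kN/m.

K_a = 0.3162; √K_a = 0.5623.
Tension-crack depth z_c = 2c/(γ√K_a) = 2×24.9/(16.1×0.5623) = 5.501 m.
σ_a at base = K_a γ H − 2c√K_a = 0.3162×16.1×7.2 − 2×24.9×0.5623 = 8.651 kPa.
P_a = ½ × 8.651 × (H − z_c) = 0.5×8.651×1.699 = 7.350 kN/m.

7.35 kN/m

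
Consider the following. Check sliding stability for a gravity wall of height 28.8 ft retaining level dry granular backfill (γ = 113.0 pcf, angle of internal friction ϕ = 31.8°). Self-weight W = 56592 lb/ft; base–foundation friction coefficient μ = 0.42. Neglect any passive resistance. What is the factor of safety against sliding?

K_a = tan²(45° − 31.8°/2) = 0.3098.
P_a = ½K_aγH² = 0.5×0.3098×113.0×28.8² = 14520 lb/ft, acting at H/3 = 9.600 ft above the base.
FS_sliding = μW / P_a = 0.42×56592 / 14520 = 1.637.

1.64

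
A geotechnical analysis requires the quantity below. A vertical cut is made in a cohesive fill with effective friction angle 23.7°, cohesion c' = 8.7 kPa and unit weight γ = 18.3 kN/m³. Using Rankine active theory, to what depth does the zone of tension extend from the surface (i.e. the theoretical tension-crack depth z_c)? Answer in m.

1.46 m

K_a = tan²(45° − 23.7°/2) = 0.4266; √K_a = 0.6531.
The active pressure is zero where K_a γ z = 2c√K_a, so z_c = 2c/(γ√K_a) = 2×8.7/(18.3×0.6531) = 1.456 m.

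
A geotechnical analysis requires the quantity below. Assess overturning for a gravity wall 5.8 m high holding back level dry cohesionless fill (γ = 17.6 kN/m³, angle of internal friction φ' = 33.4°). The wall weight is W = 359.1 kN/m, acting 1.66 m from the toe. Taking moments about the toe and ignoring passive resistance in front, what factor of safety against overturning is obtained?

K_a = tan²(45° − 33.4°/2) = 0.2899.
P_a = ½K_aγH² = 0.5×0.2899×17.6×5.8² = 85.83 kN/m, acting at H/3 = 1.933 m above the base.
Overturning moment M_o = P_a × H/3 = 85.83 × 1.933 = 165.9.
Resisting moment M_r = W × 1.66 = 359.1 × 1.66 = 596.1.
FS_overturning = M_r/M_o = 596.1/165.9 = 3.592.

3.59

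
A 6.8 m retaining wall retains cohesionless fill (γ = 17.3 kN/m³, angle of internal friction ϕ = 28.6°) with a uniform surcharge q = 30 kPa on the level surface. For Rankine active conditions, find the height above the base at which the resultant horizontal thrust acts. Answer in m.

2.65 m

K_a = 0.3525.
Triangular part P₁ = ½K_aγH² = 141.0 at H/3 = 2.267 m; rectangular part P₂ = K_a q H = 71.92 at H/2 = 3.400 m.
ȳ = (P₁·2.267 + P₂·3.400)/(P₁+P₂) = 2.649 m.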